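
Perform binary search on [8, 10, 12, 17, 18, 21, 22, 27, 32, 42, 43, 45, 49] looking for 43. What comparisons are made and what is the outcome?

Binary search for 43 in [8, 10, 12, 17, 18, 21, 22, 27, 32, 42, 43, 45, 49]:

lo=0, hi=12, mid=6, arr[mid]=22 -> 22 < 43, search right half
lo=7, hi=12, mid=9, arr[mid]=42 -> 42 < 43, search right half
lo=10, hi=12, mid=11, arr[mid]=45 -> 45 > 43, search left half
lo=10, hi=10, mid=10, arr[mid]=43 -> Found target at index 10!

Binary search finds 43 at index 10 after 4 comparisons. The search repeatedly halves the search space by comparing with the middle element.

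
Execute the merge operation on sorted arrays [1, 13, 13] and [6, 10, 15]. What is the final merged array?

Merging process:

Compare 1 vs 6: take 1 from left. Merged: [1]
Compare 13 vs 6: take 6 from right. Merged: [1, 6]
Compare 13 vs 10: take 10 from right. Merged: [1, 6, 10]
Compare 13 vs 15: take 13 from left. Merged: [1, 6, 10, 13]
Compare 13 vs 15: take 13 from left. Merged: [1, 6, 10, 13, 13]
Append remaining from right: [15]. Merged: [1, 6, 10, 13, 13, 15]

Final merged array: [1, 6, 10, 13, 13, 15]
Total comparisons: 5

The merged array is [1, 6, 10, 13, 13, 15], requiring 5 comparisons. The merge step runs in O(n) time where n is the total number of elements.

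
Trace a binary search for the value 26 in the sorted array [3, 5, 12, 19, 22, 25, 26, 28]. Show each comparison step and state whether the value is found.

Binary search for 26 in [3, 5, 12, 19, 22, 25, 26, 28]:

lo=0, hi=7, mid=3, arr[mid]=19 -> 19 < 26, search right half
lo=4, hi=7, mid=5, arr[mid]=25 -> 25 < 26, search right half
lo=6, hi=7, mid=6, arr[mid]=26 -> Found target at index 6!

Binary search finds 26 at index 6 after 3 comparisons. The search repeatedly halves the search space by comparing with the middle element.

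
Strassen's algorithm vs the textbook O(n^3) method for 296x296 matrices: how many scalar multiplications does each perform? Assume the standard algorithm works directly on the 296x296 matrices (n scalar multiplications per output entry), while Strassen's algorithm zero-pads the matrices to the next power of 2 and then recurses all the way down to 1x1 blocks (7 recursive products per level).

Matrix multiplication for 296x296 matrices:

Strassen's algorithm requires power-of-2 dimensions. Pad 296x296 to 512x512 (next power of 2).

Standard algorithm: 296^3 = 25934336 multiplications
Strassen's algorithm: 7^(log2(512)) = 7^9 = 40353607 multiplications
Difference: 25934336 - 40353607 = -14419271 (Strassen uses MORE here due to padding overhead — for small or just-over-power-of-2 n, padding can outweigh the per-level savings)

Standard: 25934336 multiplications (296^3). Strassen: 40353607 multiplications (7^9, after padding to 512x512). Strassen reduces 8 recursive multiplications to 7 at each level.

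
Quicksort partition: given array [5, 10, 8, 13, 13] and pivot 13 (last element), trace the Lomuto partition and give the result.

Lomuto partition with pivot = 13:

Initial array: [5, 10, 8, 13, 13]

arr[0]=5 <= 13: swap with position 0, array becomes [5, 10, 8, 13, 13]
arr[1]=10 <= 13: swap with position 1, array becomes [5, 10, 8, 13, 13]
arr[2]=8 <= 13: swap with position 2, array becomes [5, 10, 8, 13, 13]
arr[3]=13 <= 13: swap with position 3, array becomes [5, 10, 8, 13, 13]

Place pivot at position 4: [5, 10, 8, 13, 13]
Pivot position: 4

After partitioning with pivot 13, the array becomes [5, 10, 8, 13, 13]. The pivot is placed at index 4. All elements to the left of the pivot are <= 13, and all elements to the right are > 13.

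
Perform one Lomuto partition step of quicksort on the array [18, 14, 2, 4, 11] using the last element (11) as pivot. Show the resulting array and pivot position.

Lomuto partition with pivot = 11:

Initial array: [18, 14, 2, 4, 11]

arr[0]=18 > 11: no swap
arr[1]=14 > 11: no swap
arr[2]=2 <= 11: swap with position 0, array becomes [2, 14, 18, 4, 11]
arr[3]=4 <= 11: swap with position 1, array becomes [2, 4, 18, 14, 11]

Place pivot at position 2: [2, 4, 11, 14, 18]
Pivot position: 2

After partitioning with pivot 11, the array becomes [2, 4, 11, 14, 18]. The pivot is placed at index 2. All elements to the left of the pivot are <= 11, and all elements to the right are > 11.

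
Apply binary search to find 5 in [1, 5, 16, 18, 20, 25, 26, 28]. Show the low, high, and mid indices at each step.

Binary search for 5 in [1, 5, 16, 18, 20, 25, 26, 28]:

lo=0, hi=7, mid=3, arr[mid]=18 -> 18 > 5, search left half
lo=0, hi=2, mid=1, arr[mid]=5 -> Found target at index 1!

Binary search finds 5 at index 1 after 2 comparisons. The search repeatedly halves the search space by comparing with the middle element.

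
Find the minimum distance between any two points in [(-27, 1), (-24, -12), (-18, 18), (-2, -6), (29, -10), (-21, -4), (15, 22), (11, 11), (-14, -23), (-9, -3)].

Computing all pairwise distances among 10 points:

d((-27, 1), (-24, -12)) = 13.3417
d((-27, 1), (-18, 18)) = 19.2354
d((-27, 1), (-2, -6)) = 25.9615
d((-27, 1), (29, -10)) = 57.0701
d((-27, 1), (-21, -4)) = 7.8102
d((-27, 1), (15, 22)) = 46.9574
d((-27, 1), (11, 11)) = 39.2938
d((-27, 1), (-14, -23)) = 27.2947
d((-27, 1), (-9, -3)) = 18.4391
d((-24, -12), (-18, 18)) = 30.5941
d((-24, -12), (-2, -6)) = 22.8035
d((-24, -12), (29, -10)) = 53.0377
d((-24, -12), (-21, -4)) = 8.544
d((-24, -12), (15, 22)) = 51.7397
d((-24, -12), (11, 11)) = 41.8808
d((-24, -12), (-14, -23)) = 14.8661
d((-24, -12), (-9, -3)) = 17.4929
d((-18, 18), (-2, -6)) = 28.8444
d((-18, 18), (29, -10)) = 54.7083
d((-18, 18), (-21, -4)) = 22.2036
d((-18, 18), (15, 22)) = 33.2415
d((-18, 18), (11, 11)) = 29.8329
d((-18, 18), (-14, -23)) = 41.1947
d((-18, 18), (-9, -3)) = 22.8473
d((-2, -6), (29, -10)) = 31.257
d((-2, -6), (-21, -4)) = 19.105
d((-2, -6), (15, 22)) = 32.7567
d((-2, -6), (11, 11)) = 21.4009
d((-2, -6), (-14, -23)) = 20.8087
d((-2, -6), (-9, -3)) = 7.6158 <-- minimum
d((29, -10), (-21, -4)) = 50.3587
d((29, -10), (15, 22)) = 34.9285
d((29, -10), (11, 11)) = 27.6586
d((29, -10), (-14, -23)) = 44.9222
d((29, -10), (-9, -3)) = 38.6394
d((-21, -4), (15, 22)) = 44.4072
d((-21, -4), (11, 11)) = 35.3412
d((-21, -4), (-14, -23)) = 20.2485
d((-21, -4), (-9, -3)) = 12.0416
d((15, 22), (11, 11)) = 11.7047
d((15, 22), (-14, -23)) = 53.535
d((15, 22), (-9, -3)) = 34.6554
d((11, 11), (-14, -23)) = 42.2019
d((11, 11), (-9, -3)) = 24.4131
d((-14, -23), (-9, -3)) = 20.6155

Closest pair: (-2, -6) and (-9, -3) with distance 7.6158

The closest pair is (-2, -6) and (-9, -3) with Euclidean distance 7.6158. For 10 points, brute-force pairwise comparison is shown above. For large n, the divide-and-conquer algorithm (sort by x, recurse on halves, check the dividing strip) achieves O(n log n).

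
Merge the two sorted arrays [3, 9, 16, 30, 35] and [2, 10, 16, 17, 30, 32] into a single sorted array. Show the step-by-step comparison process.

Merging process:

Compare 3 vs 2: take 2 from right. Merged: [2]
Compare 3 vs 10: take 3 from left. Merged: [2, 3]
Compare 9 vs 10: take 9 from left. Merged: [2, 3, 9]
Compare 16 vs 10: take 10 from right. Merged: [2, 3, 9, 10]
Compare 16 vs 16: take 16 from left. Merged: [2, 3, 9, 10, 16]
Compare 30 vs 16: take 16 from right. Merged: [2, 3, 9, 10, 16, 16]
Compare 30 vs 17: take 17 from right. Merged: [2, 3, 9, 10, 16, 16, 17]
Compare 30 vs 30: take 30 from left. Merged: [2, 3, 9, 10, 16, 16, 17, 30]
Compare 35 vs 30: take 30 from right. Merged: [2, 3, 9, 10, 16, 16, 17, 30, 30]
Compare 35 vs 32: take 32 from right. Merged: [2, 3, 9, 10, 16, 16, 17, 30, 30, 32]
Append remaining from left: [35]. Merged: [2, 3, 9, 10, 16, 16, 17, 30, 30, 32, 35]

Final merged array: [2, 3, 9, 10, 16, 16, 17, 30, 30, 32, 35]
Total comparisons: 10

The merged array is [2, 3, 9, 10, 16, 16, 17, 30, 30, 32, 35], requiring 10 comparisons. The merge step runs in O(n) time where n is the total number of elements.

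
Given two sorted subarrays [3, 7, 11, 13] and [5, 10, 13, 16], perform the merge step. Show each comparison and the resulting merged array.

Merging process:

Compare 3 vs 5: take 3 from left. Merged: [3]
Compare 7 vs 5: take 5 from right. Merged: [3, 5]
Compare 7 vs 10: take 7 from left. Merged: [3, 5, 7]
Compare 11 vs 10: take 10 from right. Merged: [3, 5, 7, 10]
Compare 11 vs 13: take 11 from left. Merged: [3, 5, 7, 10, 11]
Compare 13 vs 13: take 13 from left. Merged: [3, 5, 7, 10, 11, 13]
Append remaining from right: [13, 16]. Merged: [3, 5, 7, 10, 11, 13, 13, 16]

Final merged array: [3, 5, 7, 10, 11, 13, 13, 16]
Total comparisons: 6

The merged array is [3, 5, 7, 10, 11, 13, 13, 16], requiring 6 comparisons. The merge step runs in O(n) time where n is the total number of elements.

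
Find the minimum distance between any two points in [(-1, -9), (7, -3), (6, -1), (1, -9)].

Computing all pairwise distances among 4 points:

d((-1, -9), (7, -3)) = 10.0
d((-1, -9), (6, -1)) = 10.6301
d((-1, -9), (1, -9)) = 2.0 <-- minimum
d((7, -3), (6, -1)) = 2.2361
d((7, -3), (1, -9)) = 8.4853
d((6, -1), (1, -9)) = 9.434

Closest pair: (-1, -9) and (1, -9) with distance 2.0

The closest pair is (-1, -9) and (1, -9) with Euclidean distance 2.0. For 4 points, brute-force pairwise comparison is shown above. For large n, the divide-and-conquer algorithm (sort by x, recurse on halves, check the dividing strip) achieves O(n log n).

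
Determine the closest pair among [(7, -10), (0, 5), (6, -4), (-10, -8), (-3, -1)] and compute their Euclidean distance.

Computing all pairwise distances among 5 points:

d((7, -10), (0, 5)) = 16.5529
d((7, -10), (6, -4)) = 6.0828 <-- minimum
d((7, -10), (-10, -8)) = 17.1172
d((7, -10), (-3, -1)) = 13.4536
d((0, 5), (6, -4)) = 10.8167
d((0, 5), (-10, -8)) = 16.4012
d((0, 5), (-3, -1)) = 6.7082
d((6, -4), (-10, -8)) = 16.4924
d((6, -4), (-3, -1)) = 9.4868
d((-10, -8), (-3, -1)) = 9.8995

Closest pair: (7, -10) and (6, -4) with distance 6.0828

The closest pair is (7, -10) and (6, -4) with Euclidean distance 6.0828. For 5 points, brute-force pairwise comparison is shown above. For large n, the divide-and-conquer algorithm (sort by x, recurse on halves, check the dividing strip) achieves O(n log n).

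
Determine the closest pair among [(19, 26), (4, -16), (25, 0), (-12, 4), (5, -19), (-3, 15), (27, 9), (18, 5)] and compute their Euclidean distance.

Computing all pairwise distances among 8 points:

d((19, 26), (4, -16)) = 44.5982
d((19, 26), (25, 0)) = 26.6833
d((19, 26), (-12, 4)) = 38.0132
d((19, 26), (5, -19)) = 47.1275
d((19, 26), (-3, 15)) = 24.5967
d((19, 26), (27, 9)) = 18.7883
d((19, 26), (18, 5)) = 21.0238
d((4, -16), (25, 0)) = 26.4008
d((4, -16), (-12, 4)) = 25.6125
d((4, -16), (5, -19)) = 3.1623 <-- minimum
d((4, -16), (-3, 15)) = 31.7805
d((4, -16), (27, 9)) = 33.9706
d((4, -16), (18, 5)) = 25.2389
d((25, 0), (-12, 4)) = 37.2156
d((25, 0), (5, -19)) = 27.5862
d((25, 0), (-3, 15)) = 31.7648
d((25, 0), (27, 9)) = 9.2195
d((25, 0), (18, 5)) = 8.6023
d((-12, 4), (5, -19)) = 28.6007
d((-12, 4), (-3, 15)) = 14.2127
d((-12, 4), (27, 9)) = 39.3192
d((-12, 4), (18, 5)) = 30.0167
d((5, -19), (-3, 15)) = 34.9285
d((5, -19), (27, 9)) = 35.609
d((5, -19), (18, 5)) = 27.2947
d((-3, 15), (27, 9)) = 30.5941
d((-3, 15), (18, 5)) = 23.2594
d((27, 9), (18, 5)) = 9.8489

Closest pair: (4, -16) and (5, -19) with distance 3.1623

The closest pair is (4, -16) and (5, -19) with Euclidean distance 3.1623. For 8 points, brute-force pairwise comparison is shown above. For large n, the divide-and-conquer algorithm (sort by x, recurse on halves, check the dividing strip) achieves O(n log n).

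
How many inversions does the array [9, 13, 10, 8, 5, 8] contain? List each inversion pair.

Finding inversions in [9, 13, 10, 8, 5, 8]:

(0, 3): arr[0]=9 > arr[3]=8
(0, 4): arr[0]=9 > arr[4]=5
(0, 5): arr[0]=9 > arr[5]=8
(1, 2): arr[1]=13 > arr[2]=10
(1, 3): arr[1]=13 > arr[3]=8
(1, 4): arr[1]=13 > arr[4]=5
(1, 5): arr[1]=13 > arr[5]=8
(2, 3): arr[2]=10 > arr[3]=8
(2, 4): arr[2]=10 > arr[4]=5
(2, 5): arr[2]=10 > arr[5]=8
(3, 4): arr[3]=8 > arr[4]=5

Total inversions: 11

The array has 11 inversion(s): (0,3), (0,4), (0,5), (1,2), (1,3), (1,4), (1,5), (2,3), (2,4), (2,5), (3,4). Each pair (i,j) satisfies i < j and arr[i] > arr[j].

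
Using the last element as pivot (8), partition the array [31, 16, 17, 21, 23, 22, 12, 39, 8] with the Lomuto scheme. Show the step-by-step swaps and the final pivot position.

Lomuto partition with pivot = 8:

Initial array: [31, 16, 17, 21, 23, 22, 12, 39, 8]

arr[0]=31 > 8: no swap
arr[1]=16 > 8: no swap
arr[2]=17 > 8: no swap
arr[3]=21 > 8: no swap
arr[4]=23 > 8: no swap
arr[5]=22 > 8: no swap
arr[6]=12 > 8: no swap
arr[7]=39 > 8: no swap

Place pivot at position 0: [8, 16, 17, 21, 23, 22, 12, 39, 31]
Pivot position: 0

After partitioning with pivot 8, the array becomes [8, 16, 17, 21, 23, 22, 12, 39, 31]. The pivot is placed at index 0. All elements to the left of the pivot are <= 8, and all elements to the right are > 8.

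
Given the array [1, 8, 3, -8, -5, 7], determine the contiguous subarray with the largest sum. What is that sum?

Using Kadane's algorithm on [1, 8, 3, -8, -5, 7]:

Scanning through the array:
Position 1 (value 8): max_ending_here = 9, max_so_far = 9
Position 2 (value 3): max_ending_here = 12, max_so_far = 12
Position 3 (value -8): max_ending_here = 4, max_so_far = 12
Position 4 (value -5): max_ending_here = -1, max_so_far = 12
Position 5 (value 7): max_ending_here = 7, max_so_far = 12

Maximum subarray: [1, 8, 3]
Maximum sum: 12

The maximum subarray is [1, 8, 3] with sum 12. This subarray runs from index 0 to index 2.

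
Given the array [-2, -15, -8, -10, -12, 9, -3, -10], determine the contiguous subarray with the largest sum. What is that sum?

Using Kadane's algorithm on [-2, -15, -8, -10, -12, 9, -3, -10]:

Scanning through the array:
Position 1 (value -15): max_ending_here = -15, max_so_far = -2
Position 2 (value -8): max_ending_here = -8, max_so_far = -2
Position 3 (value -10): max_ending_here = -10, max_so_far = -2
Position 4 (value -12): max_ending_here = -12, max_so_far = -2
Position 5 (value 9): max_ending_here = 9, max_so_far = 9
Position 6 (value -3): max_ending_here = 6, max_so_far = 9
Position 7 (value -10): max_ending_here = -4, max_so_far = 9

Maximum subarray: [9]
Maximum sum: 9

The maximum subarray is [9] with sum 9. This subarray runs from index 5 to index 5.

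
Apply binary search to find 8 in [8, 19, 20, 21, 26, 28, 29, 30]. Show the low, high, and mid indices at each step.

Binary search for 8 in [8, 19, 20, 21, 26, 28, 29, 30]:

lo=0, hi=7, mid=3, arr[mid]=21 -> 21 > 8, search left half
lo=0, hi=2, mid=1, arr[mid]=19 -> 19 > 8, search left half
lo=0, hi=0, mid=0, arr[mid]=8 -> Found target at index 0!

Binary search finds 8 at index 0 after 3 comparisons. The search repeatedly halves the search space by comparing with the middle element.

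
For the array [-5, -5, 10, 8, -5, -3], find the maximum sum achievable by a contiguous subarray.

Using Kadane's algorithm on [-5, -5, 10, 8, -5, -3]:

Scanning through the array:
Position 1 (value -5): max_ending_here = -5, max_so_far = -5
Position 2 (value 10): max_ending_here = 10, max_so_far = 10
Position 3 (value 8): max_ending_here = 18, max_so_far = 18
Position 4 (value -5): max_ending_here = 13, max_so_far = 18
Position 5 (value -3): max_ending_here = 10, max_so_far = 18

Maximum subarray: [10, 8]
Maximum sum: 18

The maximum subarray is [10, 8] with sum 18. This subarray runs from index 2 to index 3.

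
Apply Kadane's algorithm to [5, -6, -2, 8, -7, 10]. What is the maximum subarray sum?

Using Kadane's algorithm on [5, -6, -2, 8, -7, 10]:

Scanning through the array:
Position 1 (value -6): max_ending_here = -1, max_so_far = 5
Position 2 (value -2): max_ending_here = -2, max_so_far = 5
Position 3 (value 8): max_ending_here = 8, max_so_far = 8
Position 4 (value -7): max_ending_here = 1, max_so_far = 8
Position 5 (value 10): max_ending_here = 11, max_so_far = 11

Maximum subarray: [8, -7, 10]
Maximum sum: 11

The maximum subarray is [8, -7, 10] with sum 11. This subarray runs from index 3 to index 5.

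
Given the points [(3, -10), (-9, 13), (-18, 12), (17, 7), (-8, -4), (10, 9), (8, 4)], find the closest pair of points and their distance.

Computing all pairwise distances among 7 points:

d((3, -10), (-9, 13)) = 25.9422
d((3, -10), (-18, 12)) = 30.4138
d((3, -10), (17, 7)) = 22.0227
d((3, -10), (-8, -4)) = 12.53
d((3, -10), (10, 9)) = 20.2485
d((3, -10), (8, 4)) = 14.8661
d((-9, 13), (-18, 12)) = 9.0554
d((-9, 13), (17, 7)) = 26.6833
d((-9, 13), (-8, -4)) = 17.0294
d((-9, 13), (10, 9)) = 19.4165
d((-9, 13), (8, 4)) = 19.2354
d((-18, 12), (17, 7)) = 35.3553
d((-18, 12), (-8, -4)) = 18.868
d((-18, 12), (10, 9)) = 28.1603
d((-18, 12), (8, 4)) = 27.2029
d((17, 7), (-8, -4)) = 27.313
d((17, 7), (10, 9)) = 7.2801
d((17, 7), (8, 4)) = 9.4868
d((-8, -4), (10, 9)) = 22.2036
d((-8, -4), (8, 4)) = 17.8885
d((10, 9), (8, 4)) = 5.3852 <-- minimum

Closest pair: (10, 9) and (8, 4) with distance 5.3852

The closest pair is (10, 9) and (8, 4) with Euclidean distance 5.3852. For 7 points, brute-force pairwise comparison is shown above. For large n, the divide-and-conquer algorithm (sort by x, recurse on halves, check the dividing strip) achieves O(n log n).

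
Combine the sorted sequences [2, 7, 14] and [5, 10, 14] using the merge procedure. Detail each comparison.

Merging process:

Compare 2 vs 5: take 2 from left. Merged: [2]
Compare 7 vs 5: take 5 from right. Merged: [2, 5]
Compare 7 vs 10: take 7 from left. Merged: [2, 5, 7]
Compare 14 vs 10: take 10 from right. Merged: [2, 5, 7, 10]
Compare 14 vs 14: take 14 from left. Merged: [2, 5, 7, 10, 14]
Append remaining from right: [14]. Merged: [2, 5, 7, 10, 14, 14]

Final merged array: [2, 5, 7, 10, 14, 14]
Total comparisons: 5

The merged array is [2, 5, 7, 10, 14, 14], requiring 5 comparisons. The merge step runs in O(n) time where n is the total number of elements.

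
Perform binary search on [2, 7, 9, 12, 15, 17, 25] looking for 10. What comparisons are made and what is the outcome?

Binary search for 10 in [2, 7, 9, 12, 15, 17, 25]:

lo=0, hi=6, mid=3, arr[mid]=12 -> 12 > 10, search left half
lo=0, hi=2, mid=1, arr[mid]=7 -> 7 < 10, search right half
lo=2, hi=2, mid=2, arr[mid]=9 -> 9 < 10, search right half
lo=3 > hi=2, target 10 not found

Binary search determines that 10 is not in the array after 3 comparisons. The search space was exhausted without finding the target.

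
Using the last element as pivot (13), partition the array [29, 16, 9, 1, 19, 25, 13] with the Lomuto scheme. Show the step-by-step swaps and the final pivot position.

Lomuto partition with pivot = 13:

Initial array: [29, 16, 9, 1, 19, 25, 13]

arr[0]=29 > 13: no swap
arr[1]=16 > 13: no swap
arr[2]=9 <= 13: swap with position 0, array becomes [9, 16, 29, 1, 19, 25, 13]
arr[3]=1 <= 13: swap with position 1, array becomes [9, 1, 29, 16, 19, 25, 13]
arr[4]=19 > 13: no swap
arr[5]=25 > 13: no swap

Place pivot at position 2: [9, 1, 13, 16, 19, 25, 29]
Pivot position: 2

After partitioning with pivot 13, the array becomes [9, 1, 13, 16, 19, 25, 29]. The pivot is placed at index 2. All elements to the left of the pivot are <= 13, and all elements to the right are > 13.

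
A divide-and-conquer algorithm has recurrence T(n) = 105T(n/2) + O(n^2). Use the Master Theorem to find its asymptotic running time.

Master Theorem for T(n) = 105T(n/2) + O(n^2):

a = 105, b = 2, c = 2
log_b(a) = log_2(105) = 6.7142

Case 1: c = 2 < log_2(105) = 6.7142
T(n) = O(n^(log_2 105))

For T(n) = 105T(n/2) + O(n^2): log_2(105) = 6.7142. This is Case 1 of the Master Theorem (c < log_b(a), work dominated by leaves), giving O(n^(log_2 105)).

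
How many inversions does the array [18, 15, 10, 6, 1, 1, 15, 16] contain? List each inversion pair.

Finding inversions in [18, 15, 10, 6, 1, 1, 15, 16]:

(0, 1): arr[0]=18 > arr[1]=15
(0, 2): arr[0]=18 > arr[2]=10
(0, 3): arr[0]=18 > arr[3]=6
(0, 4): arr[0]=18 > arr[4]=1
(0, 5): arr[0]=18 > arr[5]=1
(0, 6): arr[0]=18 > arr[6]=15
(0, 7): arr[0]=18 > arr[7]=16
(1, 2): arr[1]=15 > arr[2]=10
(1, 3): arr[1]=15 > arr[3]=6
(1, 4): arr[1]=15 > arr[4]=1
(1, 5): arr[1]=15 > arr[5]=1
(2, 3): arr[2]=10 > arr[3]=6
(2, 4): arr[2]=10 > arr[4]=1
(2, 5): arr[2]=10 > arr[5]=1
(3, 4): arr[3]=6 > arr[4]=1
(3, 5): arr[3]=6 > arr[5]=1

Total inversions: 16

The array has 16 inversion(s): (0,1), (0,2), (0,3), (0,4), (0,5), (0,6), (0,7), (1,2), (1,3), (1,4), (1,5), (2,3), (2,4), (2,5), (3,4), (3,5). Each pair (i,j) satisfies i < j and arr[i] > arr[j].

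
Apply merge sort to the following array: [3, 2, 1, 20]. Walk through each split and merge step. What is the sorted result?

Merge sort trace:

Split: [3, 2, 1, 20] -> [3, 2] and [1, 20]
  Split: [3, 2] -> [3] and [2]
  Merge: [3] + [2] -> [2, 3]
  Split: [1, 20] -> [1] and [20]
  Merge: [1] + [20] -> [1, 20]
Merge: [2, 3] + [1, 20] -> [1, 2, 3, 20]

Final sorted array: [1, 2, 3, 20]

The merge sort proceeds by recursively splitting the array and merging sorted halves.
After all merges, the sorted array is [1, 2, 3, 20].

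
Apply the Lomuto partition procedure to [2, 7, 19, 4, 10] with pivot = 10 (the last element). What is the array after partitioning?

Lomuto partition with pivot = 10:

Initial array: [2, 7, 19, 4, 10]

arr[0]=2 <= 10: swap with position 0, array becomes [2, 7, 19, 4, 10]
arr[1]=7 <= 10: swap with position 1, array becomes [2, 7, 19, 4, 10]
arr[2]=19 > 10: no swap
arr[3]=4 <= 10: swap with position 2, array becomes [2, 7, 4, 19, 10]

Place pivot at position 3: [2, 7, 4, 10, 19]
Pivot position: 3

After partitioning with pivot 10, the array becomes [2, 7, 4, 10, 19]. The pivot is placed at index 3. All elements to the left of the pivot are <= 10, and all elements to the right are > 10.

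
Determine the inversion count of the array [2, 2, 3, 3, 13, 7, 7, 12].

Finding inversions in [2, 2, 3, 3, 13, 7, 7, 12]:

(4, 5): arr[4]=13 > arr[5]=7
(4, 6): arr[4]=13 > arr[6]=7
(4, 7): arr[4]=13 > arr[7]=12

Total inversions: 3

The array has 3 inversion(s): (4,5), (4,6), (4,7). Each pair (i,j) satisfies i < j and arr[i] > arr[j].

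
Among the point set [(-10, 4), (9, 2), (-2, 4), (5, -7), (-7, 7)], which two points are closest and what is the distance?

Computing all pairwise distances among 5 points:

d((-10, 4), (9, 2)) = 19.105
d((-10, 4), (-2, 4)) = 8.0
d((-10, 4), (5, -7)) = 18.6011
d((-10, 4), (-7, 7)) = 4.2426 <-- minimum
d((9, 2), (-2, 4)) = 11.1803
d((9, 2), (5, -7)) = 9.8489
d((9, 2), (-7, 7)) = 16.7631
d((-2, 4), (5, -7)) = 13.0384
d((-2, 4), (-7, 7)) = 5.831
d((5, -7), (-7, 7)) = 18.4391

Closest pair: (-10, 4) and (-7, 7) with distance 4.2426

The closest pair is (-10, 4) and (-7, 7) with Euclidean distance 4.2426. For 5 points, brute-force pairwise comparison is shown above. For large n, the divide-and-conquer algorithm (sort by x, recurse on halves, check the dividing strip) achieves O(n log n).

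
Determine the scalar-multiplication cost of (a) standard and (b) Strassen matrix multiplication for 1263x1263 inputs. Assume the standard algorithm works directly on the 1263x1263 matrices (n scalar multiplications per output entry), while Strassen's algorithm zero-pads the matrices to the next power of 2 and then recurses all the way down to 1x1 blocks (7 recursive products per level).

Matrix multiplication for 1263x1263 matrices:

Strassen's algorithm requires power-of-2 dimensions. Pad 1263x1263 to 2048x2048 (next power of 2).

Standard algorithm: 1263^3 = 2014698447 multiplications
Strassen's algorithm: 7^(log2(2048)) = 7^11 = 1977326743 multiplications
Savings: 2014698447 - 1977326743 = 37371704 multiplications

Standard: 2014698447 multiplications (1263^3). Strassen: 1977326743 multiplications (7^11, after padding to 2048x2048). Strassen reduces 8 recursive multiplications to 7 at each level.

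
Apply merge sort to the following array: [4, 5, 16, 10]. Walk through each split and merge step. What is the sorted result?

Merge sort trace:

Split: [4, 5, 16, 10] -> [4, 5] and [16, 10]
  Split: [4, 5] -> [4] and [5]
  Merge: [4] + [5] -> [4, 5]
  Split: [16, 10] -> [16] and [10]
  Merge: [16] + [10] -> [10, 16]
Merge: [4, 5] + [10, 16] -> [4, 5, 10, 16]

Final sorted array: [4, 5, 10, 16]

The merge sort proceeds by recursively splitting the array and merging sorted halves.
After all merges, the sorted array is [4, 5, 10, 16].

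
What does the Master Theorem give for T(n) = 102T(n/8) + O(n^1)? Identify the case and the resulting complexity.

Master Theorem for T(n) = 102T(n/8) + O(n^1):

a = 102, b = 8, c = 1
log_b(a) = log_8(102) = 2.2241

Case 1: c = 1 < log_8(102) = 2.2241
T(n) = O(n^(log_8 102))

For T(n) = 102T(n/8) + O(n^1): log_8(102) = 2.2241. This is Case 1 of the Master Theorem (c < log_b(a), work dominated by leaves), giving O(n^(log_8 102)).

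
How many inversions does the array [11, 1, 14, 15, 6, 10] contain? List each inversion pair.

Finding inversions in [11, 1, 14, 15, 6, 10]:

(0, 1): arr[0]=11 > arr[1]=1
(0, 4): arr[0]=11 > arr[4]=6
(0, 5): arr[0]=11 > arr[5]=10
(2, 4): arr[2]=14 > arr[4]=6
(2, 5): arr[2]=14 > arr[5]=10
(3, 4): arr[3]=15 > arr[4]=6
(3, 5): arr[3]=15 > arr[5]=10

Total inversions: 7

The array has 7 inversion(s): (0,1), (0,4), (0,5), (2,4), (2,5), (3,4), (3,5). Each pair (i,j) satisfies i < j and arr[i] > arr[j].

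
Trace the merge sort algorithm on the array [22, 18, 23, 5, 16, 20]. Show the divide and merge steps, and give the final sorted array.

Merge sort trace:

Split: [22, 18, 23, 5, 16, 20] -> [22, 18, 23] and [5, 16, 20]
  Split: [22, 18, 23] -> [22] and [18, 23]
    Split: [18, 23] -> [18] and [23]
    Merge: [18] + [23] -> [18, 23]
  Merge: [22] + [18, 23] -> [18, 22, 23]
  Split: [5, 16, 20] -> [5] and [16, 20]
    Split: [16, 20] -> [16] and [20]
    Merge: [16] + [20] -> [16, 20]
  Merge: [5] + [16, 20] -> [5, 16, 20]
Merge: [18, 22, 23] + [5, 16, 20] -> [5, 16, 18, 20, 22, 23]

Final sorted array: [5, 16, 18, 20, 22, 23]

The merge sort proceeds by recursively splitting the array and merging sorted halves.
After all merges, the sorted array is [5, 16, 18, 20, 22, 23].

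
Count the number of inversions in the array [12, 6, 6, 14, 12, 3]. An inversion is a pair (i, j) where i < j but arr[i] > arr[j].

Finding inversions in [12, 6, 6, 14, 12, 3]:

(0, 1): arr[0]=12 > arr[1]=6
(0, 2): arr[0]=12 > arr[2]=6
(0, 5): arr[0]=12 > arr[5]=3
(1, 5): arr[1]=6 > arr[5]=3
(2, 5): arr[2]=6 > arr[5]=3
(3, 4): arr[3]=14 > arr[4]=12
(3, 5): arr[3]=14 > arr[5]=3
(4, 5): arr[4]=12 > arr[5]=3

Total inversions: 8

The array has 8 inversion(s): (0,1), (0,2), (0,5), (1,5), (2,5), (3,4), (3,5), (4,5). Each pair (i,j) satisfies i < j and arr[i] > arr[j].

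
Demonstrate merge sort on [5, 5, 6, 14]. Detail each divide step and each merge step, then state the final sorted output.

Merge sort trace:

Split: [5, 5, 6, 14] -> [5, 5] and [6, 14]
  Split: [5, 5] -> [5] and [5]
  Merge: [5] + [5] -> [5, 5]
  Split: [6, 14] -> [6] and [14]
  Merge: [6] + [14] -> [6, 14]
Merge: [5, 5] + [6, 14] -> [5, 5, 6, 14]

Final sorted array: [5, 5, 6, 14]

The merge sort proceeds by recursively splitting the array and merging sorted halves.
After all merges, the sorted array is [5, 5, 6, 14].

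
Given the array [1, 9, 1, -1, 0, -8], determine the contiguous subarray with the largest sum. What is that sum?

Using Kadane's algorithm on [1, 9, 1, -1, 0, -8]:

Scanning through the array:
Position 1 (value 9): max_ending_here = 10, max_so_far = 10
Position 2 (value 1): max_ending_here = 11, max_so_far = 11
Position 3 (value -1): max_ending_here = 10, max_so_far = 11
Position 4 (value 0): max_ending_here = 10, max_so_far = 11
Position 5 (value -8): max_ending_here = 2, max_so_far = 11

Maximum subarray: [1, 9, 1]
Maximum sum: 11

The maximum subarray is [1, 9, 1] with sum 11. This subarray runs from index 0 to index 2.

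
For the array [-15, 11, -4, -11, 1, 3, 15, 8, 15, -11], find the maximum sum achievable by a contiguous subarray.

Using Kadane's algorithm on [-15, 11, -4, -11, 1, 3, 15, 8, 15, -11]:

Scanning through the array:
Position 1 (value 11): max_ending_here = 11, max_so_far = 11
Position 2 (value -4): max_ending_here = 7, max_so_far = 11
Position 3 (value -11): max_ending_here = -4, max_so_far = 11
Position 4 (value 1): max_ending_here = 1, max_so_far = 11
Position 5 (value 3): max_ending_here = 4, max_so_far = 11
Position 6 (value 15): max_ending_here = 19, max_so_far = 19
Position 7 (value 8): max_ending_here = 27, max_so_far = 27
Position 8 (value 15): max_ending_here = 42, max_so_far = 42
Position 9 (value -11): max_ending_here = 31, max_so_far = 42

Maximum subarray: [1, 3, 15, 8, 15]
Maximum sum: 42

The maximum subarray is [1, 3, 15, 8, 15] with sum 42. This subarray runs from index 4 to index 8.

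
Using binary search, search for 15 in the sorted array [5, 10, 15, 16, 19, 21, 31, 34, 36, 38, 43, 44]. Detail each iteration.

Binary search for 15 in [5, 10, 15, 16, 19, 21, 31, 34, 36, 38, 43, 44]:

lo=0, hi=11, mid=5, arr[mid]=21 -> 21 > 15, search left half
lo=0, hi=4, mid=2, arr[mid]=15 -> Found target at index 2!

Binary search finds 15 at index 2 after 2 comparisons. The search repeatedly halves the search space by comparing with the middle element.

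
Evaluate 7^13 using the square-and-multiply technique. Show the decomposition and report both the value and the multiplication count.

Computing 7^13 by squaring (build up from 7^1; each line after the first costs one multiplication):

7^1 = 7
7^2 = (7^1)^2 = 7^2 = 49
7^3 = 7 * 7^2 = 7 * 49 = 343
7^6 = (7^3)^2 = 343^2 = 117649
7^12 = (7^6)^2 = 117649^2 = 13841287201
7^13 = 7 * 7^12 = 7 * 13841287201 = 96889010407

Result: 96889010407
Multiplications needed: 5 (5 lines after 7^1)

7^13 = 96889010407. Using exponentiation by squaring, this requires 5 multiplications. The key idea: if the exponent is even, square the half-power; if odd, multiply by the base once.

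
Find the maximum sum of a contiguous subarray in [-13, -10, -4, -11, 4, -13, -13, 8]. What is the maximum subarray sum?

Using Kadane's algorithm on [-13, -10, -4, -11, 4, -13, -13, 8]:

Scanning through the array:
Position 1 (value -10): max_ending_here = -10, max_so_far = -10
Position 2 (value -4): max_ending_here = -4, max_so_far = -4
Position 3 (value -11): max_ending_here = -11, max_so_far = -4
Position 4 (value 4): max_ending_here = 4, max_so_far = 4
Position 5 (value -13): max_ending_here = -9, max_so_far = 4
Position 6 (value -13): max_ending_here = -13, max_so_far = 4
Position 7 (value 8): max_ending_here = 8, max_so_far = 8

Maximum subarray: [8]
Maximum sum: 8

The maximum subarray is [8] with sum 8. This subarray runs from index 7 to index 7.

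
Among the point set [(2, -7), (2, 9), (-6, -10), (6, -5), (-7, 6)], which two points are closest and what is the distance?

Computing all pairwise distances among 5 points:

d((2, -7), (2, 9)) = 16.0
d((2, -7), (-6, -10)) = 8.544
d((2, -7), (6, -5)) = 4.4721 <-- minimum
d((2, -7), (-7, 6)) = 15.8114
d((2, 9), (-6, -10)) = 20.6155
d((2, 9), (6, -5)) = 14.5602
d((2, 9), (-7, 6)) = 9.4868
d((-6, -10), (6, -5)) = 13.0
d((-6, -10), (-7, 6)) = 16.0312
d((6, -5), (-7, 6)) = 17.0294

Closest pair: (2, -7) and (6, -5) with distance 4.4721

The closest pair is (2, -7) and (6, -5) with Euclidean distance 4.4721. For 5 points, brute-force pairwise comparison is shown above. For large n, the divide-and-conquer algorithm (sort by x, recurse on halves, check the dividing strip) achieves O(n log n).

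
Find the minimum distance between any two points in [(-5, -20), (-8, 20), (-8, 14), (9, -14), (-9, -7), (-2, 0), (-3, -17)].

Computing all pairwise distances among 7 points:

d((-5, -20), (-8, 20)) = 40.1123
d((-5, -20), (-8, 14)) = 34.1321
d((-5, -20), (9, -14)) = 15.2315
d((-5, -20), (-9, -7)) = 13.6015
d((-5, -20), (-2, 0)) = 20.2237
d((-5, -20), (-3, -17)) = 3.6056 <-- minimum
d((-8, 20), (-8, 14)) = 6.0
d((-8, 20), (9, -14)) = 38.0132
d((-8, 20), (-9, -7)) = 27.0185
d((-8, 20), (-2, 0)) = 20.8806
d((-8, 20), (-3, -17)) = 37.3363
d((-8, 14), (9, -14)) = 32.7567
d((-8, 14), (-9, -7)) = 21.0238
d((-8, 14), (-2, 0)) = 15.2315
d((-8, 14), (-3, -17)) = 31.4006
d((9, -14), (-9, -7)) = 19.3132
d((9, -14), (-2, 0)) = 17.8045
d((9, -14), (-3, -17)) = 12.3693
d((-9, -7), (-2, 0)) = 9.8995
d((-9, -7), (-3, -17)) = 11.6619
d((-2, 0), (-3, -17)) = 17.0294

Closest pair: (-5, -20) and (-3, -17) with distance 3.6056

The closest pair is (-5, -20) and (-3, -17) with Euclidean distance 3.6056. For 7 points, brute-force pairwise comparison is shown above. For large n, the divide-and-conquer algorithm (sort by x, recurse on halves, check the dividing strip) achieves O(n log n).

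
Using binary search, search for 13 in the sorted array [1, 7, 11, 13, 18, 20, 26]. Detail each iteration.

Binary search for 13 in [1, 7, 11, 13, 18, 20, 26]:

lo=0, hi=6, mid=3, arr[mid]=13 -> Found target at index 3!

Binary search finds 13 at index 3 after 1 comparisons. The search repeatedly halves the search space by comparing with the middle element.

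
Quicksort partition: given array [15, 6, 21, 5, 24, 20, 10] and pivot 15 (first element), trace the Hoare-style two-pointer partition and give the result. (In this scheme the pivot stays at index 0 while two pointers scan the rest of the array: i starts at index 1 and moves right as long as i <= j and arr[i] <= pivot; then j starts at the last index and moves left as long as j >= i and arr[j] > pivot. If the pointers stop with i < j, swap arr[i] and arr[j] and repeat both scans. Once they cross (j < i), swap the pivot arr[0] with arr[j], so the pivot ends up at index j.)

Hoare-style two-pointer partition with pivot = 15:

Initial array: [15, 6, 21, 5, 24, 20, 10]

Pointers start at i = 1, j = 6.
i stops at index 2 (arr[2]=21 > 15), j stops at index 6 (arr[6]=10 <= 15): swap arr[2] and arr[6], array becomes [15, 6, 10, 5, 24, 20, 21]
i ends at 4, j ends at 3: the pointers have crossed (j < i), so scanning stops.

Swap pivot arr[0] with arr[3] to place pivot at position 3: [5, 6, 10, 15, 24, 20, 21]
Pivot position: 3

After partitioning with pivot 15, the array becomes [5, 6, 10, 15, 24, 20, 21]. The pivot is placed at index 3. All elements to the left of the pivot are <= 15, and all elements to the right are > 15.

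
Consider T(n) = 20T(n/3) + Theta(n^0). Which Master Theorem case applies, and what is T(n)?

Master Theorem for T(n) = 20T(n/3) + O(n^0):

a = 20, b = 3, c = 0
log_b(a) = log_3(20) = 2.7268

Case 1: c = 0 < log_3(20) = 2.7268
T(n) = O(n^(log_3 20))

For T(n) = 20T(n/3) + O(n^0): log_3(20) = 2.7268. This is Case 1 of the Master Theorem (c < log_b(a), work dominated by leaves), giving O(n^(log_3 20)).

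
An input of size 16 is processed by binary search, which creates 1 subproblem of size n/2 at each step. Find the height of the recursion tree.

For divide and conquer with division factor 2:

Problem sizes at each level:
Level 0: 16
Level 1: 8
Level 2: 4
Level 3: 2
Level 4: 1

The root is level 0 and the size-1 base case is level 4 (the tree spans levels 0 through 4, i.e. 5 levels counting the root), so the depth is the number of divisions: log_2(16) = 4

The recursion tree depth is log_2(16) = 4. At each level, the problem size is divided by 2, so it takes 4 divisions to reduce to a base case of size 1. The algorithm makes 1 recursive call at each level.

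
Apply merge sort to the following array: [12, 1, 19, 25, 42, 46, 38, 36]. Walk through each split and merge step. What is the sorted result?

Merge sort trace:

Split: [12, 1, 19, 25, 42, 46, 38, 36] -> [12, 1, 19, 25] and [42, 46, 38, 36]
  Split: [12, 1, 19, 25] -> [12, 1] and [19, 25]
    Split: [12, 1] -> [12] and [1]
    Merge: [12] + [1] -> [1, 12]
    Split: [19, 25] -> [19] and [25]
    Merge: [19] + [25] -> [19, 25]
  Merge: [1, 12] + [19, 25] -> [1, 12, 19, 25]
  Split: [42, 46, 38, 36] -> [42, 46] and [38, 36]
    Split: [42, 46] -> [42] and [46]
    Merge: [42] + [46] -> [42, 46]
    Split: [38, 36] -> [38] and [36]
    Merge: [38] + [36] -> [36, 38]
  Merge: [42, 46] + [36, 38] -> [36, 38, 42, 46]
Merge: [1, 12, 19, 25] + [36, 38, 42, 46] -> [1, 12, 19, 25, 36, 38, 42, 46]

Final sorted array: [1, 12, 19, 25, 36, 38, 42, 46]

The merge sort proceeds by recursively splitting the array and merging sorted halves.
After all merges, the sorted array is [1, 12, 19, 25, 36, 38, 42, 46].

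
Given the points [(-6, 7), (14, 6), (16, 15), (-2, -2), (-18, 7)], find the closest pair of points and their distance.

Computing all pairwise distances among 5 points:

d((-6, 7), (14, 6)) = 20.025
d((-6, 7), (16, 15)) = 23.4094
d((-6, 7), (-2, -2)) = 9.8489
d((-6, 7), (-18, 7)) = 12.0
d((14, 6), (16, 15)) = 9.2195 <-- minimum
d((14, 6), (-2, -2)) = 17.8885
d((14, 6), (-18, 7)) = 32.0156
d((16, 15), (-2, -2)) = 24.7588
d((16, 15), (-18, 7)) = 34.9285
d((-2, -2), (-18, 7)) = 18.3576

Closest pair: (14, 6) and (16, 15) with distance 9.2195

The closest pair is (14, 6) and (16, 15) with Euclidean distance 9.2195. For 5 points, brute-force pairwise comparison is shown above. For large n, the divide-and-conquer algorithm (sort by x, recurse on halves, check the dividing strip) achieves O(n log n).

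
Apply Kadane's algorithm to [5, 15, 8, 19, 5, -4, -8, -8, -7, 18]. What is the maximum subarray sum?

Using Kadane's algorithm on [5, 15, 8, 19, 5, -4, -8, -8, -7, 18]:

Scanning through the array:
Position 1 (value 15): max_ending_here = 20, max_so_far = 20
Position 2 (value 8): max_ending_here = 28, max_so_far = 28
Position 3 (value 19): max_ending_here = 47, max_so_far = 47
Position 4 (value 5): max_ending_here = 52, max_so_far = 52
Position 5 (value -4): max_ending_here = 48, max_so_far = 52
Position 6 (value -8): max_ending_here = 40, max_so_far = 52
Position 7 (value -8): max_ending_here = 32, max_so_far = 52
Position 8 (value -7): max_ending_here = 25, max_so_far = 52
Position 9 (value 18): max_ending_here = 43, max_so_far = 52

Maximum subarray: [5, 15, 8, 19, 5]
Maximum sum: 52

The maximum subarray is [5, 15, 8, 19, 5] with sum 52. This subarray runs from index 0 to index 4.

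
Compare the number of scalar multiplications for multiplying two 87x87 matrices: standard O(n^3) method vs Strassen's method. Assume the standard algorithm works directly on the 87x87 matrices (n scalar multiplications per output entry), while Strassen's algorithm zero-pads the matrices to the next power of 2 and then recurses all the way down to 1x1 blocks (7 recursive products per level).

Matrix multiplication for 87x87 matrices:

Strassen's algorithm requires power-of-2 dimensions. Pad 87x87 to 128x128 (next power of 2).

Standard algorithm: 87^3 = 658503 multiplications
Strassen's algorithm: 7^(log2(128)) = 7^7 = 823543 multiplications
Difference: 658503 - 823543 = -165040 (Strassen uses MORE here due to padding overhead — for small or just-over-power-of-2 n, padding can outweigh the per-level savings)

Standard: 658503 multiplications (87^3). Strassen: 823543 multiplications (7^7, after padding to 128x128). Strassen reduces 8 recursive multiplications to 7 at each level.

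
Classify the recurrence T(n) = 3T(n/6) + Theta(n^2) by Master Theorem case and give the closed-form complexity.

Master Theorem for T(n) = 3T(n/6) + O(n^2):

a = 3, b = 6, c = 2
log_b(a) = log_6(3) = 0.6131

Case 3: c = 2 > log_6(3) = 0.6131
T(n) = O(n^2) = O(n^2)

For T(n) = 3T(n/6) + O(n^2): log_6(3) = 0.6131. This is Case 3 of the Master Theorem (c > log_b(a), work dominated by root), giving O(n^2).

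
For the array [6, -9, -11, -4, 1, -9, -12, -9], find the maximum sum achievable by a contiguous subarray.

Using Kadane's algorithm on [6, -9, -11, -4, 1, -9, -12, -9]:

Scanning through the array:
Position 1 (value -9): max_ending_here = -3, max_so_far = 6
Position 2 (value -11): max_ending_here = -11, max_so_far = 6
Position 3 (value -4): max_ending_here = -4, max_so_far = 6
Position 4 (value 1): max_ending_here = 1, max_so_far = 6
Position 5 (value -9): max_ending_here = -8, max_so_far = 6
Position 6 (value -12): max_ending_here = -12, max_so_far = 6
Position 7 (value -9): max_ending_here = -9, max_so_far = 6

Maximum subarray: [6]
Maximum sum: 6

The maximum subarray is [6] with sum 6. This subarray runs from index 0 to index 0.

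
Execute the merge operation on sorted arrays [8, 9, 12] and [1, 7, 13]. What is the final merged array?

Merging process:

Compare 8 vs 1: take 1 from right. Merged: [1]
Compare 8 vs 7: take 7 from right. Merged: [1, 7]
Compare 8 vs 13: take 8 from left. Merged: [1, 7, 8]
Compare 9 vs 13: take 9 from left. Merged: [1, 7, 8, 9]
Compare 12 vs 13: take 12 from left. Merged: [1, 7, 8, 9, 12]
Append remaining from right: [13]. Merged: [1, 7, 8, 9, 12, 13]

Final merged array: [1, 7, 8, 9, 12, 13]
Total comparisons: 5

The merged array is [1, 7, 8, 9, 12, 13], requiring 5 comparisons. The merge step runs in O(n) time where n is the total number of elements.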